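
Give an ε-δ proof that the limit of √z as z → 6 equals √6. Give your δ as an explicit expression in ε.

δ = min(6, √6·ε)

Let ε > 0. We want δ > 0 such that 0 < |z − 6| < δ implies |√z − √6| < ε.
Multiplying by the conjugate, |√z − √6| = |z − 6|/(√z + √6).
Restrict δ ≤ 6 so that |z − 6| < 6 forces z > 0, and then √z + √6 > √6.
Hence |√z − √6| < |z − 6|/√6, which is < ε once |z − 6| < √6·ε.
Take δ = min(6, √6·ε). If 0 < |z − 6| < δ then z > 0 and |√z − √6| < |z − 6|/√6 < ε.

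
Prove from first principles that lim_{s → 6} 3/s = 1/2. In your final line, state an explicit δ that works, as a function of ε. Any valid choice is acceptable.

δ = min(3, 6ε)

Let ε > 0. We seek δ > 0 such that 0 < |s − 6| < δ implies |3/s − (1/2)| < ε.
|3/s − (1/2)| = 3·|6 − s|/(6·|s|) = 3|s − 6|/(6|s|).
Require δ ≤ 3 so that |s| > 6 − 3 = 3, hence 6|s| > 18.
Then |3/s − (1/2)| < 3|s − 6|/18, which is < ε when |s − 6| < 6ε.
Take δ = min(3, 6ε). Then 0 < |s − 6| < δ gives both |s − 6| < 3 and |s − 6| < 6ε, so |3/s − (1/2)| < ε.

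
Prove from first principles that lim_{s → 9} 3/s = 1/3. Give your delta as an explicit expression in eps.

delta = min(9/2, (27/2)eps)

Let eps > 0. We seek delta > 0 such that 0 < |s − 9| < delta implies |3/s − (1/3)| < eps.
|3/s − (1/3)| = 3·|9 − s|/(9·|s|) = 3|s − 9|/(9|s|).
Restrict delta ≤ 9/2. Then |s − 9| < 9/2 gives |s| > 9/2, so 9|s| > 81/2.
Then |3/s − (1/3)| < 3|s − 9|/(81/2), which is < eps when |s − 9| < (27/2)eps.
Take delta = min(9/2, (27/2)eps). Then 0 < |s − 9| < delta gives both |s − 9| < 9/2 and |s − 9| < (27/2)eps, so |3/s − (1/3)| < eps.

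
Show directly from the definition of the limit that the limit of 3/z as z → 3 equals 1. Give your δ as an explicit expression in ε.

Fix ε > 0. We seek δ > 0 such that 0 < |z − 3| < δ implies |3/z − 1| < ε.
|3/z − 1| = 3·|3 − z|/(3·|z|) = 3|z − 3|/(3|z|).
Require δ ≤ 3/2 so that |z| > 3 − 3/2 = 3/2, hence 3|z| > 9/2.
Then |3/z − 1| < 3|z − 3|/(9/2), which is < ε when |z − 3| < (3/2)ε.
Take δ = min(3/2, (3/2)ε). Then 0 < |z − 3| < δ gives both |z − 3| < 3/2 and |z − 3| < (3/2)ε, so |3/z − 1| < ε.

δ = min(3/2, (3/2)ε)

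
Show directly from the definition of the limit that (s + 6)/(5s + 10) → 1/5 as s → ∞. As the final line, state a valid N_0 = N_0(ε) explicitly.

N_0 = (4/5)/ε

Let ε > 0 be given. We seek N_0 > 0 such that s > N_0 implies |(s + 6)/(5s + 10) − (1/5)| < ε.
(s + 6)/(5s + 10) − (1/5) = (5(s + 6) − (5s + 10)) / (5(5s + 10)) = 20/(5(5s + 10)).
For s > 0 we have 5s + 10 > 5s, so |(s + 6)/(5s + 10) − (1/5)| = 20/(5(5s + 10)) < 20/(5·5s) = (4/5)/s.
Thus |(s + 6)/(5s + 10) − (1/5)| < ε whenever s > (4/5)/ε.
Take N_0 = (4/5)/ε. If s > N_0 then |(s + 6)/(5s + 10) − (1/5)| < (4/5)/s < ε.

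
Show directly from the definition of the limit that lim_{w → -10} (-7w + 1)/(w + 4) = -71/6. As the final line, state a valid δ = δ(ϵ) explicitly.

Suppose ϵ > 0. We want δ > 0 with 0 < |w + 10| < δ ⇒ |(-7w + 1)/(w + 4) + 71/6| < ϵ.
Combining over a common denominator, (-7w + 1)/(w + 4) + 71/6 = [(-7w + 1)·(-6) − 71·(w + 4)] / [(-6)·(w + 4)] = -29(w + 10) / ((-6)(w + 4)).
So |(-7w + 1)/(w + 4) + 71/6| = 29|w + 10| / (6·|w + 4|).
Restrict δ ≤ 3. Then |w + 10| < 3 gives |w + 4| = |(w + 10) + (-6)| ≥ 6 − 3 = 3.
Hence |(-7w + 1)/(w + 4) + 71/6| < 29|w + 10|/(6·3) = (29/18)|w + 10|, which is < ϵ once |w + 10| < (18/29)ϵ.
Take δ = min(3, (18/29)ϵ). Then 0 < |w + 10| < δ forces both bounds, so |(-7w + 1)/(w + 4) + 71/6| < ϵ.

δ = min(3, (18/29)ϵ)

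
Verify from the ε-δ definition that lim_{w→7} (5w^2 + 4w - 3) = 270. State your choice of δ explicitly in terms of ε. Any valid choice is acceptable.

Let ε > 0 be given. We want δ > 0 such that 0 < |w − 7| < δ implies |(5w^2 + 4w - 3) − 270| < ε.
(5w^2 + 4w - 3) − 270 = 5w^2 + 4w - 273 = (w − 7)(5w + 39).
So |(5w^2 + 4w - 3) − 270| = |w − 7|·|5w + 39|.
Require δ ≤ 2. Then |w − 7| < 2 gives |w| < 9, and by the triangle inequality |5w + 39| ≤ 5·9 + 39 = 84.
Hence |(5w^2 + 4w - 3) − 270| ≤ 84|w − 7| < ε provided |w − 7| < ε/84.
Choosing δ = min(2, ε/84) ensures both conditions, hence |(5w^2 + 4w - 3) − 270| < ε.

δ = min(2, ε/84)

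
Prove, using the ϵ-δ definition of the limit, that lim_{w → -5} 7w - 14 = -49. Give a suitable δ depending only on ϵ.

δ = ϵ/7

Fix ϵ > 0. We need δ > 0 so that 0 < |w + 5| < δ implies |(7w - 14) + 49| < ϵ.
Since (7w - 14) + 49 = 7(w + 5), we have |(7w - 14) + 49| = 7|w + 5|.
So 7|w + 5| < ϵ exactly when |w + 5| < ϵ/7.
Choosing δ = ϵ/7 gives |(7w - 14) + 49| = 7|w + 5| < ϵ whenever |w + 5| < δ.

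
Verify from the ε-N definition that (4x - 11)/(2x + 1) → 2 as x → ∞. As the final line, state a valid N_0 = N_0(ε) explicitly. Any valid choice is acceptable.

Let ε > 0. We seek N_0 > 0 such that x > N_0 implies |(4x - 11)/(2x + 1) − 2| < ε.
(4x - 11)/(2x + 1) − 2 = (2(4x - 11) − 4(2x + 1)) / (2(2x + 1)) = -26/(2(2x + 1)).
For x > 0 we have 2x + 1 > 2x, so |(4x - 11)/(2x + 1) − 2| = 26/(2(2x + 1)) < 26/(2·2x) = (13/2)/x.
Thus |(4x - 11)/(2x + 1) − 2| < ε whenever x > (13/2)/ε.
Take N_0 = (13/2)/ε. If x > N_0 then |(4x - 11)/(2x + 1) − 2| < (13/2)/x < ε.

N_0 = (13/2)/ε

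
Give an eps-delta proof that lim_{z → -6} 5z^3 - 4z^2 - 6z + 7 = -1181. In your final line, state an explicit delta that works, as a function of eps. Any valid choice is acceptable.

Let eps > 0 be given. We want delta > 0 such that 0 < |z + 6| < delta implies |(5z^3 - 4z^2 - 6z + 7) + 1181| < eps.
(5z^3 - 4z^2 - 6z + 7) + 1181 = 5z^3 - 4z^2 - 6z + 1188 = (z + 6)(5z^2 - 34z + 198).
So |(5z^3 - 4z^2 - 6z + 7) + 1181| = |z + 6|·|5z^2 - 34z + 198|.
Require delta ≤ 2. Then |z + 6| < 2 gives |z| < 8, and by the triangle inequality |5z^2 - 34z + 198| ≤ 5·8^2 + 34·8 + 198 = 790.
Hence |(5z^3 - 4z^2 - 6z + 7) + 1181| ≤ 790|z + 6| < eps provided |z + 6| < eps/790.
Choosing delta = min(2, eps/790) ensures both conditions, hence |(5z^3 - 4z^2 - 6z + 7) + 1181| < eps.

delta = min(2, eps/790)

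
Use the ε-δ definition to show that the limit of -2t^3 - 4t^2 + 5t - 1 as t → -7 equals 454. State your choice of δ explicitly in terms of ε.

Let ε > 0 be given. We want δ > 0 such that 0 < |t + 7| < δ implies |(-2t^3 - 4t^2 + 5t - 1) − 454| < ε.
(-2t^3 - 4t^2 + 5t - 1) − 454 = -2t^3 - 4t^2 + 5t - 455 = (t + 7)(-2t^2 + 10t - 65).
So |(-2t^3 - 4t^2 + 5t - 1) − 454| = |t + 7|·|-2t^2 + 10t - 65|.
Require δ ≤ 2. Then |t + 7| < 2 gives |t| < 9, and by the triangle inequality |-2t^2 + 10t - 65| ≤ 2·9^2 + 10·9 + 65 = 317.
Hence |(-2t^3 - 4t^2 + 5t - 1) − 454| ≤ 317|t + 7| < ε provided |t + 7| < ε/317.
Choosing δ = min(2, ε/317) ensures both conditions, hence |(-2t^3 - 4t^2 + 5t - 1) − 454| < ε.

δ = min(2, ε/317)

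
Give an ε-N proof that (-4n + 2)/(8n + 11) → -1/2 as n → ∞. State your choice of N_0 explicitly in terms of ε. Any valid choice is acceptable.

N_0 = (15/16)/ε

Let ε > 0 be given. For n ≥ 1, |(-4n + 2)/(8n + 11) + 1/2| = |60|/(8(8n + 11)) = 60/(8(8n + 11)).
Since 8n + 11 ≥ 8n for n ≥ 1, this is ≤ 60/(8·8n) = (15/16)/n.
So |(-4n + 2)/(8n + 11) + 1/2| < ε whenever n > (15/16)/ε.
Take N_0 = (15/16)/ε. If n > N_0 then |(-4n + 2)/(8n + 11) + 1/2| ≤ (15/16)/n < ε.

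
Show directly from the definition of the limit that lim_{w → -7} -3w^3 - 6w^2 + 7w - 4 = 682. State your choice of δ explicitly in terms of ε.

Suppose ε > 0. We want δ > 0 such that 0 < |w + 7| < δ implies |(-3w^3 - 6w^2 + 7w - 4) − 682| < ε.
(-3w^3 - 6w^2 + 7w - 4) − 682 = -3w^3 - 6w^2 + 7w - 686 = (w + 7)(-3w^2 + 15w - 98).
So |(-3w^3 - 6w^2 + 7w - 4) − 682| = |w + 7|·|-3w^2 + 15w - 98|.
Require δ ≤ 2. Then |w + 7| < 2 gives |w| < 9, and by the triangle inequality |-3w^2 + 15w - 98| ≤ 3·9^2 + 15·9 + 98 = 476.
Hence |(-3w^3 - 6w^2 + 7w - 4) − 682| ≤ 476|w + 7| < ε provided |w + 7| < ε/476.
Choosing δ = min(2, ε/476) ensures both conditions, hence |(-3w^3 - 6w^2 + 7w - 4) − 682| < ε.

δ = min(2, ε/476)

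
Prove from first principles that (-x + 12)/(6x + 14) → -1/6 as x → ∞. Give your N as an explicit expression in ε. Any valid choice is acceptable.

N = (43/18)/ε

Fix ε > 0. We seek N > 0 such that x > N implies |(-x + 12)/(6x + 14) + 1/6| < ε.
(-x + 12)/(6x + 14) + 1/6 = (6(-x + 12) − (-1)(6x + 14)) / (6(6x + 14)) = 86/(6(6x + 14)).
For x > 0 we have 6x + 14 > 6x, so |(-x + 12)/(6x + 14) + 1/6| = 86/(6(6x + 14)) < 86/(6·6x) = (43/18)/x.
Thus |(-x + 12)/(6x + 14) + 1/6| < ε whenever x > (43/18)/ε.
Take N = (43/18)/ε. If x > N then |(-x + 12)/(6x + 14) + 1/6| < (43/18)/x < ε.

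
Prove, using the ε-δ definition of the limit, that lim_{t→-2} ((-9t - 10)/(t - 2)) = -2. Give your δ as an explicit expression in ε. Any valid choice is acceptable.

δ = min(2, (2/7)ε)

Suppose ε > 0. We want δ > 0 with 0 < |t + 2| < δ ⇒ |(-9t - 10)/(t - 2) + 2| < ε.
Combining over a common denominator, (-9t - 10)/(t - 2) + 2 = [(-9t - 10)·(-4) − 8·(t - 2)] / [(-4)·(t - 2)] = 28(t + 2) / ((-4)(t - 2)).
So |(-9t - 10)/(t - 2) + 2| = 28|t + 2| / (4·|t − 2|).
Restrict δ ≤ 2. Then |t + 2| < 2 gives |t − 2| = |(t + 2) + (-4)| ≥ 4 − 2 = 2.
Hence |(-9t - 10)/(t - 2) + 2| < 28|t + 2|/(4·2) = (7/2)|t + 2|, which is < ε once |t + 2| < (2/7)ε.
Take δ = min(2, (2/7)ε). Then 0 < |t + 2| < δ forces both bounds, so |(-9t - 10)/(t - 2) + 2| < ε.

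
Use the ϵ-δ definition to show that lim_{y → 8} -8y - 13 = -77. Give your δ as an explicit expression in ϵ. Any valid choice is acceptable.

Fix ϵ > 0. We need δ > 0 so that 0 < |y − 8| < δ implies |(-8y - 13) + 77| < ϵ.
Since (-8y - 13) + 77 = -8(y − 8), we have |(-8y - 13) + 77| = 8|y − 8|.
Thus it suffices that |y − 8| < ϵ/8.
Take δ = ϵ/8. If 0 < |y − 8| < δ then |(-8y - 13) + 77| = 8|y − 8| < 8·(ϵ/8) = ϵ.

δ = ϵ/8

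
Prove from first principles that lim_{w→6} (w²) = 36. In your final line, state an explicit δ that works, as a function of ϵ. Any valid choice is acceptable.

δ = min(1, ϵ/13)

Fix ϵ > 0. We seek δ > 0 with 0 < |w − 6| < δ ⇒ |w² − 36| < ϵ.
Factor: w² − 36 = (w − 6)(w + 6), so |w² − 36| = |w − 6|·|w + 6|.
Impose δ ≤ 1 so that |w| < 7; then |w + 6| ≤ 13.
Hence |w² − 36| ≤ 13|w − 6|, which is < ϵ once |w − 6| < ϵ/13.
Take δ = min(1, ϵ/13). If 0 < |w − 6| < δ then both bounds hold and |w² − 36| ≤ 13|w − 6| < 13·(ϵ/13) = ϵ.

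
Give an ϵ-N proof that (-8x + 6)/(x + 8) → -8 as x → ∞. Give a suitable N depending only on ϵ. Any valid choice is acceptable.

N = 70/ϵ

Let ϵ > 0. We seek N > 0 such that x > N implies |(-8x + 6)/(x + 8) + 8| < ϵ.
(-8x + 6)/(x + 8) + 8 = ((-8x + 6) − (-8)(x + 8)) / ((x + 8)) = 70/((x + 8)).
For x > 0 we have x + 8 > x, so |(-8x + 6)/(x + 8) + 8| = 70/((x + 8)) < 70/(x) = 70/x.
Thus |(-8x + 6)/(x + 8) + 8| < ϵ whenever x > 70/ϵ.
Take N = 70/ϵ. If x > N then |(-8x + 6)/(x + 8) + 8| < 70/x < ϵ.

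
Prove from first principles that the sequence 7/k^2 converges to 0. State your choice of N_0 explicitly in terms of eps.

N_0 = (7/eps)^{1/2}

Suppose eps > 0. For k ≥ 1, |7/k^2 − 0| = 7/k^2.
7/k^2 < eps ⇔ k^2 > 7/eps ⇔ k > (7/eps)^{1/2}.
Take N_0 = (7/eps)^{1/2}. Then k > N_0 implies 7/k^2 < eps.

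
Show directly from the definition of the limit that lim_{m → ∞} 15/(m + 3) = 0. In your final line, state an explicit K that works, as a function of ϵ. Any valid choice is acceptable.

Suppose ϵ > 0. For m ≥ 1, |15/(m + 3) − 0| = 15/(m + 3) ≤ 15/m.
We need 15/m < ϵ, i.e. m > 15/ϵ.
Take K = 15/ϵ. If m > K then |15/(m + 3)| ≤ 15/m < ϵ.

K = 15/ϵ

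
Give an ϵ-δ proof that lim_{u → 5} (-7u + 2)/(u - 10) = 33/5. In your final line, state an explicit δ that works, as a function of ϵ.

Let ϵ > 0. We want δ > 0 with 0 < |u − 5| < δ ⇒ |(-7u + 2)/(u - 10) − (33/5)| < ϵ.
Combining over a common denominator, (-7u + 2)/(u - 10) − (33/5) = [(-7u + 2)·(-5) − (-33)·(u - 10)] / [(-5)·(u - 10)] = 68(u − 5) / ((-5)(u - 10)).
So |(-7u + 2)/(u - 10) − (33/5)| = 68|u − 5| / (5·|u − 10|).
Restrict δ ≤ 5/2. Then |u − 5| < 5/2 gives |u − 10| = |(u − 5) + (-5)| ≥ 5 − 5/2 = 5/2.
Hence |(-7u + 2)/(u - 10) − (33/5)| < 68|u − 5|/(5·(5/2)) = (136/25)|u − 5|, which is < ϵ once |u − 5| < (25/136)ϵ.
Take δ = min(5/2, (25/136)ϵ). Then 0 < |u − 5| < δ forces both bounds, so |(-7u + 2)/(u - 10) − (33/5)| < ϵ.

δ = min(5/2, (25/136)ϵ)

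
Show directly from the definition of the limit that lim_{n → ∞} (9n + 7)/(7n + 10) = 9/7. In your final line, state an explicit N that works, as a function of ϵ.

Fix ϵ > 0. For n ≥ 1, |(9n + 7)/(7n + 10) − (9/7)| = |-41|/(7(7n + 10)) = 41/(7(7n + 10)).
Since 7n + 10 ≥ 7n for n ≥ 1, this is ≤ 41/(7·7n) = (41/49)/n.
So |(9n + 7)/(7n + 10) − (9/7)| < ϵ whenever n > (41/49)/ϵ.
Take N = (41/49)/ϵ. If n > N then |(9n + 7)/(7n + 10) − (9/7)| ≤ (41/49)/n < ϵ.

N = (41/49)/ϵ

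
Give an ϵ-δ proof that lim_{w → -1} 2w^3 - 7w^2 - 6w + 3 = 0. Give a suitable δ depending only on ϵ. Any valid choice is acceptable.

δ = min(1, ϵ/29)

Let ϵ > 0 be given. We want δ > 0 such that 0 < |w + 1| < δ implies |(2w^3 - 7w^2 - 6w + 3)| < ϵ.
(2w^3 - 7w^2 - 6w + 3) = 2w^3 - 7w^2 - 6w + 3 = (w + 1)(2w^2 - 9w + 3).
So |(2w^3 - 7w^2 - 6w + 3)| = |w + 1|·|2w^2 - 9w + 3|.
Require δ ≤ 1. Then |w + 1| < 1 gives |w| < 2, and by the triangle inequality |2w^2 - 9w + 3| ≤ 2·2^2 + 9·2 + 3 = 29.
Hence |(2w^3 - 7w^2 - 6w + 3)| ≤ 29|w + 1| < ϵ provided |w + 1| < ϵ/29.
Take δ = min(1, ϵ/29). Then 0 < |w + 1| < δ gives both |w + 1| < 1 and |w + 1| < ϵ/29, so |(2w^3 - 7w^2 - 6w + 3)| < ϵ.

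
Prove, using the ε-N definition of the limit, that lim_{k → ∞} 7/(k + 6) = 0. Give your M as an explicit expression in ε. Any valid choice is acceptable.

M = 7/ε

Suppose ε > 0. For k ≥ 1, |7/(k + 6) − 0| = 7/(k + 6) ≤ 7/k.
We need 7/k < ε, i.e. k > 7/ε.
Take M = 7/ε. If k > M then |7/(k + 6)| ≤ 7/k < ε.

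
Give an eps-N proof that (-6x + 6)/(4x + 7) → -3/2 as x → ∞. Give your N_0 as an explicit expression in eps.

N_0 = (33/8)/eps

Let eps > 0 be given. We seek N_0 > 0 such that x > N_0 implies |(-6x + 6)/(4x + 7) + 3/2| < eps.
(-6x + 6)/(4x + 7) + 3/2 = (4(-6x + 6) − (-6)(4x + 7)) / (4(4x + 7)) = 66/(4(4x + 7)).
For x > 0 we have 4x + 7 > 4x, so |(-6x + 6)/(4x + 7) + 3/2| = 66/(4(4x + 7)) < 66/(4·4x) = (33/8)/x.
Thus |(-6x + 6)/(4x + 7) + 3/2| < eps whenever x > (33/8)/eps.
Take N_0 = (33/8)/eps. If x > N_0 then |(-6x + 6)/(4x + 7) + 3/2| < (33/8)/x < eps.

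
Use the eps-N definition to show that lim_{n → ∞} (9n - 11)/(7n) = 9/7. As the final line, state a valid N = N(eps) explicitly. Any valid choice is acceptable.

N = (11/7)/eps

Fix eps > 0. For n ≥ 1, |(9n - 11)/(7n) − (9/7)| = |-77|/(7(7n)) = 77/(7(7n)).
Since 7n ≥ 7n for n ≥ 1, this is ≤ 77/(7·7n) = (11/7)/n.
So |(9n - 11)/(7n) − (9/7)| < eps whenever n > (11/7)/eps.
Take N = (11/7)/eps. If n > N then |(9n - 11)/(7n) − (9/7)| ≤ (11/7)/n < eps.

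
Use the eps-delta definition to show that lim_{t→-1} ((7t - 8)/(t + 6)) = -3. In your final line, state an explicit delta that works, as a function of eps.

Suppose eps > 0. We want delta > 0 with 0 < |t + 1| < delta ⇒ |(7t - 8)/(t + 6) + 3| < eps.
Combining over a common denominator, (7t - 8)/(t + 6) + 3 = [(7t - 8)·5 − (-15)·(t + 6)] / [5·(t + 6)] = 50(t + 1) / (5(t + 6)).
So |(7t - 8)/(t + 6) + 3| = 50|t + 1| / (5·|t + 6|).
Require delta ≤ 5/2, so |t + 6| ≥ |5| − |t + 1| > 5 − 5/2 = 5/2.
Hence |(7t - 8)/(t + 6) + 3| < 50|t + 1|/(5·(5/2)) = 4|t + 1|, which is < eps once |t + 1| < (1/4)eps.
Take delta = min(5/2, (1/4)eps). Then 0 < |t + 1| < delta forces both bounds, so |(7t - 8)/(t + 6) + 3| < eps.

delta = min(5/2, (1/4)eps)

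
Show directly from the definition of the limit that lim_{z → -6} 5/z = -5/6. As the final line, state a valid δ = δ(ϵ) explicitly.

Let ϵ > 0. We seek δ > 0 such that 0 < |z + 6| < δ implies |5/z + 5/6| < ϵ.
|5/z + 5/6| = 5·|-6 − z|/(6·|z|) = 5|z + 6|/(6|z|).
Restrict δ ≤ 3. Then |z + 6| < 3 gives |z| > 3, so 6|z| > 18.
Then |5/z + 5/6| < 5|z + 6|/18, which is < ϵ when |z + 6| < (18/5)ϵ.
Take δ = min(3, (18/5)ϵ). Then 0 < |z + 6| < δ gives both |z + 6| < 3 and |z + 6| < (18/5)ϵ, so |5/z + 5/6| < ϵ.

δ = min(3, (18/5)ϵ)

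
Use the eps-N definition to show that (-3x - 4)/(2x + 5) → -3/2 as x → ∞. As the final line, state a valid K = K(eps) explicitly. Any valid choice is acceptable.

K = (7/4)/eps

Suppose eps > 0. We seek K > 0 such that x > K implies |(-3x - 4)/(2x + 5) + 3/2| < eps.
(-3x - 4)/(2x + 5) + 3/2 = (2(-3x - 4) − (-3)(2x + 5)) / (2(2x + 5)) = 7/(2(2x + 5)).
For x > 0 we have 2x + 5 > 2x, so |(-3x - 4)/(2x + 5) + 3/2| = 7/(2(2x + 5)) < 7/(2·2x) = (7/4)/x.
Thus |(-3x - 4)/(2x + 5) + 3/2| < eps whenever x > (7/4)/eps.
Take K = (7/4)/eps. If x > K then |(-3x - 4)/(2x + 5) + 3/2| < (7/4)/x < eps.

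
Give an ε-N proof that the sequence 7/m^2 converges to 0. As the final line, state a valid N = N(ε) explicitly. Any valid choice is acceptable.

Fix ε > 0. For m ≥ 1, |7/m^2 − 0| = 7/m^2.
7/m^2 < ε ⇔ m^2 > 7/ε ⇔ m > (7/ε)^{1/2}.
Take N = (7/ε)^{1/2}. Then m > N implies 7/m^2 < ε.

N = (7/ε)^{1/2}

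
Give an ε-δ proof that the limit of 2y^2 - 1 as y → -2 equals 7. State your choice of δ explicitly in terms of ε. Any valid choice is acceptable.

δ = min(2, ε/12)

Fix ε > 0. We want δ > 0 such that 0 < |y + 2| < δ implies |(2y^2 - 1) − 7| < ε.
(2y^2 - 1) − 7 = 2y^2 - 8 = (y + 2)(2y - 4).
So |(2y^2 - 1) − 7| = |y + 2|·|2y - 4|.
Require δ ≤ 2. Then |y + 2| < 2 gives |y| < 4, and by the triangle inequality |2y - 4| ≤ 2·4 + 4 = 12.
Hence |(2y^2 - 1) − 7| ≤ 12|y + 2| < ε provided |y + 2| < ε/12.
Choosing δ = min(2, ε/12) ensures both conditions, hence |(2y^2 - 1) − 7| < ε.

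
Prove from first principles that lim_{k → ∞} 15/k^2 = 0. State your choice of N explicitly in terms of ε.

Let ε > 0. For k ≥ 1, |15/k^2 − 0| = 15/k^2.
15/k^2 < ε ⇔ k^2 > 15/ε ⇔ k > (15/ε)^{1/2}.
Take N = (15/ε)^{1/2}. Then k > N implies 15/k^2 < ε.

N = (15/ε)^{1/2}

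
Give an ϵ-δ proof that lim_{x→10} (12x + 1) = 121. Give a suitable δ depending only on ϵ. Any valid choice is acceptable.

Let ϵ > 0. We need δ > 0 so that 0 < |x − 10| < δ implies |(12x + 1) − 121| < ϵ.
Since (12x + 1) − 121 = 12(x − 10), we have |(12x + 1) − 121| = 12|x − 10|.
Thus it suffices that |x − 10| < ϵ/12.
Choosing δ = ϵ/12 gives |(12x + 1) − 121| = 12|x − 10| < ϵ whenever |x − 10| < δ.

δ = ϵ/12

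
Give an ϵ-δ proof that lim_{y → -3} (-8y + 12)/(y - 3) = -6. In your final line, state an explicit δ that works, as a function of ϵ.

δ = min(3, (3/2)ϵ)

Fix ϵ > 0. We want δ > 0 with 0 < |y + 3| < δ ⇒ |(-8y + 12)/(y - 3) + 6| < ϵ.
Combining over a common denominator, (-8y + 12)/(y - 3) + 6 = [(-8y + 12)·(-6) − 36·(y - 3)] / [(-6)·(y - 3)] = 12(y + 3) / ((-6)(y - 3)).
So |(-8y + 12)/(y - 3) + 6| = 12|y + 3| / (6·|y − 3|).
Restrict δ ≤ 3. Then |y + 3| < 3 gives |y − 3| = |(y + 3) + (-6)| ≥ 6 − 3 = 3.
Hence |(-8y + 12)/(y - 3) + 6| < 12|y + 3|/(6·3) = (2/3)|y + 3|, which is < ϵ once |y + 3| < (3/2)ϵ.
Take δ = min(3, (3/2)ϵ). Then 0 < |y + 3| < δ forces both bounds, so |(-8y + 12)/(y - 3) + 6| < ϵ.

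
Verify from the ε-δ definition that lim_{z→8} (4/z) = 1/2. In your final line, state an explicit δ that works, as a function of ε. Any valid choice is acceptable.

δ = min(4, 8ε)

Let ε > 0. We seek δ > 0 such that 0 < |z − 8| < δ implies |4/z − (1/2)| < ε.
|4/z − (1/2)| = 4·|8 − z|/(8·|z|) = 4|z − 8|/(8|z|).
Restrict δ ≤ 4. Then |z − 8| < 4 gives |z| > 4, so 8|z| > 32.
Then |4/z − (1/2)| < 4|z − 8|/32, which is < ε when |z − 8| < 8ε.
Take δ = min(4, 8ε). Then 0 < |z − 8| < δ gives both |z − 8| < 4 and |z − 8| < 8ε, so |4/z − (1/2)| < ε.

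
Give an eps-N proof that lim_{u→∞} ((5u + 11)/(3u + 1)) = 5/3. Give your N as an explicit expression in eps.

Suppose eps > 0. We seek N > 0 such that u > N implies |(5u + 11)/(3u + 1) − (5/3)| < eps.
(5u + 11)/(3u + 1) − (5/3) = (3(5u + 11) − 5(3u + 1)) / (3(3u + 1)) = 28/(3(3u + 1)).
For u > 0 we have 3u + 1 > 3u, so |(5u + 11)/(3u + 1) − (5/3)| = 28/(3(3u + 1)) < 28/(3·3u) = (28/9)/u.
Thus |(5u + 11)/(3u + 1) − (5/3)| < eps whenever u > (28/9)/eps.
Take N = (28/9)/eps. If u > N then |(5u + 11)/(3u + 1) − (5/3)| < (28/9)/u < eps.

N = (28/9)/eps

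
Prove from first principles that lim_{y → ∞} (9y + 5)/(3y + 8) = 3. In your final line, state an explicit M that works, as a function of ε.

Let ε > 0. We seek M > 0 such that y > M implies |(9y + 5)/(3y + 8) − 3| < ε.
(9y + 5)/(3y + 8) − 3 = (3(9y + 5) − 9(3y + 8)) / (3(3y + 8)) = -57/(3(3y + 8)).
For y > 0 we have 3y + 8 > 3y, so |(9y + 5)/(3y + 8) − 3| = 57/(3(3y + 8)) < 57/(3·3y) = (19/3)/y.
Thus |(9y + 5)/(3y + 8) − 3| < ε whenever y > (19/3)/ε.
Take M = (19/3)/ε. If y > M then |(9y + 5)/(3y + 8) − 3| < (19/3)/y < ε.

M = (19/3)/ε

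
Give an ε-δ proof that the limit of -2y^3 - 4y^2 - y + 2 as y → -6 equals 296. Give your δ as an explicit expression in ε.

δ = min(1, ε/203)

Let ε > 0 be given. We want δ > 0 such that 0 < |y + 6| < δ implies |(-2y^3 - 4y^2 - y + 2) − 296| < ε.
(-2y^3 - 4y^2 - y + 2) − 296 = -2y^3 - 4y^2 - y - 294 = (y + 6)(-2y^2 + 8y - 49).
So |(-2y^3 - 4y^2 - y + 2) − 296| = |y + 6|·|-2y^2 + 8y - 49|.
Assume first that |y + 6| < 1, so |y| < 7. Then |-2y^2 + 8y - 49| ≤ 2·7^2 + 8·7 + 49 = 203.
Hence |(-2y^3 - 4y^2 - y + 2) − 296| ≤ 203|y + 6| < ε provided |y + 6| < ε/203.
Take δ = min(1, ε/203). Then 0 < |y + 6| < δ gives both |y + 6| < 1 and |y + 6| < ε/203, so |(-2y^3 - 4y^2 - y + 2) − 296| < ε.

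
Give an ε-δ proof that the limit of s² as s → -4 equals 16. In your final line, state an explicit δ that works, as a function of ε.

δ = min(1, ε/9)

Let ε > 0. We seek δ > 0 with 0 < |s + 4| < δ ⇒ |s² − 16| < ε.
Factor: s² − 16 = (s + 4)(s - 4), so |s² − 16| = |s + 4|·|s - 4|.
Impose δ ≤ 1 so that |s| < 5; then |s - 4| ≤ 9.
Hence |s² − 16| ≤ 9|s + 4|, which is < ε once |s + 4| < ε/9.
Take δ = min(1, ε/9). If 0 < |s + 4| < δ then both bounds hold and |s² − 16| ≤ 9|s + 4| < 9·(ε/9) = ε.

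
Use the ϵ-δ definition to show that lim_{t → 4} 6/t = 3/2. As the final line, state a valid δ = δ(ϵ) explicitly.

δ = min(2, (4/3)ϵ)

Let ϵ > 0 be given. We seek δ > 0 such that 0 < |t − 4| < δ implies |6/t − (3/2)| < ϵ.
|6/t − (3/2)| = 6·|4 − t|/(4·|t|) = 6|t − 4|/(4|t|).
Restrict δ ≤ 2. Then |t − 4| < 2 gives |t| > 2, so 4|t| > 8.
Then |6/t − (3/2)| < 6|t − 4|/8, which is < ϵ when |t − 4| < (4/3)ϵ.
Take δ = min(2, (4/3)ϵ). Then 0 < |t − 4| < δ gives both |t − 4| < 2 and |t − 4| < (4/3)ϵ, so |6/t − (3/2)| < ϵ.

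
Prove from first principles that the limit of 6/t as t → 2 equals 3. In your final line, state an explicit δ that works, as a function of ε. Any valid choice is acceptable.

Let ε > 0. We seek δ > 0 such that 0 < |t − 2| < δ implies |6/t − 3| < ε.
|6/t − 3| = 6·|2 − t|/(2·|t|) = 6|t − 2|/(2|t|).
Require δ ≤ 1 so that |t| > 2 − 1 = 1, hence 2|t| > 2.
Then |6/t − 3| < 6|t − 2|/2, which is < ε when |t − 2| < (1/3)ε.
Take δ = min(1, (1/3)ε). Then 0 < |t − 2| < δ gives both |t − 2| < 1 and |t − 2| < (1/3)ε, so |6/t − 3| < ε.

δ = min(1, (1/3)ε)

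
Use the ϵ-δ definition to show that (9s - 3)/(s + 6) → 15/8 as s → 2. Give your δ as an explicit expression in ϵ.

Fix ϵ > 0. We want δ > 0 with 0 < |s − 2| < δ ⇒ |(9s - 3)/(s + 6) − (15/8)| < ϵ.
Combining over a common denominator, (9s - 3)/(s + 6) − (15/8) = [(9s - 3)·8 − 15·(s + 6)] / [8·(s + 6)] = 57(s − 2) / (8(s + 6)).
So |(9s - 3)/(s + 6) − (15/8)| = 57|s − 2| / (8·|s + 6|).
Restrict δ ≤ 4. Then |s − 2| < 4 gives |s + 6| = |(s − 2) + 8| ≥ 8 − 4 = 4.
Hence |(9s - 3)/(s + 6) − (15/8)| < 57|s − 2|/(8·4) = (57/32)|s − 2|, which is < ϵ once |s − 2| < (32/57)ϵ.
Take δ = min(4, (32/57)ϵ). Then 0 < |s − 2| < δ forces both bounds, so |(9s - 3)/(s + 6) − (15/8)| < ϵ.

δ = min(4, (32/57)ϵ)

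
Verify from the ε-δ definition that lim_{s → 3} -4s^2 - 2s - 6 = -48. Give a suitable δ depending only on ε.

Suppose ε > 0. We want δ > 0 such that 0 < |s − 3| < δ implies |(-4s^2 - 2s - 6) + 48| < ε.
(-4s^2 - 2s - 6) + 48 = -4s^2 - 2s + 42 = (s − 3)(-4s - 14).
So |(-4s^2 - 2s - 6) + 48| = |s − 3|·|-4s - 14|.
Require δ ≤ 1. Then |s − 3| < 1 gives |s| < 4, and by the triangle inequality |-4s - 14| ≤ 4·4 + 14 = 30.
Hence |(-4s^2 - 2s - 6) + 48| ≤ 30|s − 3| < ε provided |s − 3| < ε/30.
Take δ = min(1, ε/30). Then 0 < |s − 3| < δ gives both |s − 3| < 1 and |s − 3| < ε/30, so |(-4s^2 - 2s - 6) + 48| < ε.

δ = min(1, ε/30)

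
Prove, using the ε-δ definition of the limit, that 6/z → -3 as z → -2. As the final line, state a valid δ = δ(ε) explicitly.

Let ε > 0. We seek δ > 0 such that 0 < |z + 2| < δ implies |6/z + 3| < ε.
|6/z + 3| = 6·|-2 − z|/(2·|z|) = 6|z + 2|/(2|z|).
Restrict δ ≤ 1. Then |z + 2| < 1 gives |z| > 1, so 2|z| > 2.
Then |6/z + 3| < 6|z + 2|/2, which is < ε when |z + 2| < (1/3)ε.
Take δ = min(1, (1/3)ε). Then 0 < |z + 2| < δ gives both |z + 2| < 1 and |z + 2| < (1/3)ε, so |6/z + 3| < ε.

δ = min(1, (1/3)ε)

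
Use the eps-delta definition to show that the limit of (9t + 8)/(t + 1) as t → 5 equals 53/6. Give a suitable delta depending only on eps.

delta = min(3, 18eps)

Let eps > 0 be given. We want delta > 0 with 0 < |t − 5| < delta ⇒ |(9t + 8)/(t + 1) − (53/6)| < eps.
Combining over a common denominator, (9t + 8)/(t + 1) − (53/6) = [(9t + 8)·6 − 53·(t + 1)] / [6·(t + 1)] = 1(t − 5) / (6(t + 1)).
So |(9t + 8)/(t + 1) − (53/6)| = |t − 5| / (6·|t + 1|).
Require delta ≤ 3, so |t + 1| ≥ |6| − |t − 5| > 6 − 3 = 3.
Hence |(9t + 8)/(t + 1) − (53/6)| < |t − 5|/(6·3) = (1/18)|t − 5|, which is < eps once |t − 5| < 18eps.
Take delta = min(3, 18eps). Then 0 < |t − 5| < delta forces both bounds, so |(9t + 8)/(t + 1) − (53/6)| < eps.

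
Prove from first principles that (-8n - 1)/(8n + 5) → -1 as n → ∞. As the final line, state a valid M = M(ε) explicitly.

M = (1/2)/ε

Suppose ε > 0. For n ≥ 1, |(-8n - 1)/(8n + 5) + 1| = |32|/(8(8n + 5)) = 32/(8(8n + 5)).
Since 8n + 5 ≥ 8n for n ≥ 1, this is ≤ 32/(8·8n) = (1/2)/n.
So |(-8n - 1)/(8n + 5) + 1| < ε whenever n > (1/2)/ε.
Take M = (1/2)/ε. If n > M then |(-8n - 1)/(8n + 5) + 1| ≤ (1/2)/n < ε.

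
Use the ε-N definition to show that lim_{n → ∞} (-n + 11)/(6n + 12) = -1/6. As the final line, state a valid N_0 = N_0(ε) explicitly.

Fix ε > 0. For n ≥ 1, |(-n + 11)/(6n + 12) + 1/6| = |78|/(6(6n + 12)) = 78/(6(6n + 12)).
Since 6n + 12 ≥ 6n for n ≥ 1, this is ≤ 78/(6·6n) = (13/6)/n.
So |(-n + 11)/(6n + 12) + 1/6| < ε whenever n > (13/6)/ε.
Take N_0 = (13/6)/ε. If n > N_0 then |(-n + 11)/(6n + 12) + 1/6| ≤ (13/6)/n < ε.

N_0 = (13/6)/ε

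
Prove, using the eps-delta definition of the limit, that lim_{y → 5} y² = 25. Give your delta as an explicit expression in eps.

Fix eps > 0. We seek delta > 0 with 0 < |y − 5| < delta ⇒ |y² − 25| < eps.
Factor: y² − 25 = (y − 5)(y + 5), so |y² − 25| = |y − 5|·|y + 5|.
Impose delta ≤ 1 so that |y| < 6; then |y + 5| ≤ 11.
Hence |y² − 25| ≤ 11|y − 5|, which is < eps once |y − 5| < eps/11.
Take delta = min(1, eps/11). If 0 < |y − 5| < delta then both bounds hold and |y² − 25| ≤ 11|y − 5| < 11·(eps/11) = eps.

delta = min(1, eps/11)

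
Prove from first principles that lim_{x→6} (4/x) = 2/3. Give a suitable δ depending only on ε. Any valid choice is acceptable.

Fix ε > 0. We seek δ > 0 such that 0 < |x − 6| < δ implies |4/x − (2/3)| < ε.
|4/x − (2/3)| = 4·|6 − x|/(6·|x|) = 4|x − 6|/(6|x|).
Restrict δ ≤ 3. Then |x − 6| < 3 gives |x| > 3, so 6|x| > 18.
Then |4/x − (2/3)| < 4|x − 6|/18, which is < ε when |x − 6| < (9/2)ε.
Take δ = min(3, (9/2)ε). Then 0 < |x − 6| < δ gives both |x − 6| < 3 and |x − 6| < (9/2)ε, so |4/x − (2/3)| < ε.

δ = min(3, (9/2)ε)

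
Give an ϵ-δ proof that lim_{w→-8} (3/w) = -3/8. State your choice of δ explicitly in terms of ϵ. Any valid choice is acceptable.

Fix ϵ > 0. We seek δ > 0 such that 0 < |w + 8| < δ implies |3/w + 3/8| < ϵ.
|3/w + 3/8| = 3·|-8 − w|/(8·|w|) = 3|w + 8|/(8|w|).
Require δ ≤ 4 so that |w| > 8 − 4 = 4, hence 8|w| > 32.
Then |3/w + 3/8| < 3|w + 8|/32, which is < ϵ when |w + 8| < (32/3)ϵ.
Take δ = min(4, (32/3)ϵ). Then 0 < |w + 8| < δ gives both |w + 8| < 4 and |w + 8| < (32/3)ϵ, so |3/w + 3/8| < ϵ.

δ = min(4, (32/3)ϵ)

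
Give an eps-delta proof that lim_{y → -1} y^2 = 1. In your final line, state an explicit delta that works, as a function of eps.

Let eps > 0. We seek delta > 0 with 0 < |y + 1| < delta ⇒ |y^2 − 1| < eps.
Factor: y^2 − 1 = (y + 1)(y - 1), so |y^2 − 1| = |y + 1|·|y - 1|.
Restrict delta ≤ 1. Then |y + 1| < 1 gives |y| < 2, so by the triangle inequality |y - 1| ≤ 2 + 1 = 3.
Hence |y^2 − 1| ≤ 3|y + 1|, which is < eps once |y + 1| < eps/3.
Take delta = min(1, eps/3). If 0 < |y + 1| < delta then both bounds hold and |y^2 − 1| ≤ 3|y + 1| < 3·(eps/3) = eps.

delta = min(1, eps/3)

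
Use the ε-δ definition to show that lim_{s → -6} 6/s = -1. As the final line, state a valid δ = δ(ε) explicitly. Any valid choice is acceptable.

Let ε > 0 be given. We seek δ > 0 such that 0 < |s + 6| < δ implies |6/s + 1| < ε.
|6/s + 1| = 6·|-6 − s|/(6·|s|) = 6|s + 6|/(6|s|).
Require δ ≤ 3 so that |s| > 6 − 3 = 3, hence 6|s| > 18.
Then |6/s + 1| < 6|s + 6|/18, which is < ε when |s + 6| < 3ε.
Take δ = min(3, 3ε). Then 0 < |s + 6| < δ gives both |s + 6| < 3 and |s + 6| < 3ε, so |6/s + 1| < ε.

δ = min(3, 3ε)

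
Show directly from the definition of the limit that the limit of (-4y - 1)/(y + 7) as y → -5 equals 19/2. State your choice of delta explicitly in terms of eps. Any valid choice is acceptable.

Let eps > 0. We want delta > 0 with 0 < |y + 5| < delta ⇒ |(-4y - 1)/(y + 7) − (19/2)| < eps.
Combining over a common denominator, (-4y - 1)/(y + 7) − (19/2) = [(-4y - 1)·2 − 19·(y + 7)] / [2·(y + 7)] = -27(y + 5) / (2(y + 7)).
So |(-4y - 1)/(y + 7) − (19/2)| = 27|y + 5| / (2·|y + 7|).
Restrict delta ≤ 1. Then |y + 5| < 1 gives |y + 7| = |(y + 5) + 2| ≥ 2 − 1 = 1.
Hence |(-4y - 1)/(y + 7) − (19/2)| < 27|y + 5|/(2·1) = (27/2)|y + 5|, which is < eps once |y + 5| < (2/27)eps.
Take delta = min(1, (2/27)eps). Then 0 < |y + 5| < delta forces both bounds, so |(-4y - 1)/(y + 7) − (19/2)| < eps.

delta = min(1, (2/27)eps)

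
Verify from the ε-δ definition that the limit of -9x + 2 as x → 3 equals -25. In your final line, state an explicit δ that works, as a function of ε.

Let ε > 0. We need δ > 0 so that 0 < |x − 3| < δ implies |(-9x + 2) + 25| < ε.
|(-9x + 2) + 25| = |-9x + 27| = 9|x − 3|.
So 9|x − 3| < ε exactly when |x − 3| < ε/9.
Choosing δ = ε/9 gives |(-9x + 2) + 25| = 9|x − 3| < ε whenever |x − 3| < δ.

δ = ε/9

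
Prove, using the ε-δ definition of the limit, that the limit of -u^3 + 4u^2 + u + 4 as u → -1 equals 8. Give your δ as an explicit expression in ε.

Let ε > 0 be given. We want δ > 0 such that 0 < |u + 1| < δ implies |(-u^3 + 4u^2 + u + 4) − 8| < ε.
(-u^3 + 4u^2 + u + 4) − 8 = -u^3 + 4u^2 + u - 4 = (u + 1)(-u^2 + 5u - 4).
So |(-u^3 + 4u^2 + u + 4) − 8| = |u + 1|·|-u^2 + 5u - 4|.
Assume first that |u + 1| < 1, so |u| < 2. Then |-u^2 + 5u - 4| ≤ 2^2 + 5·2 + 4 = 18.
Hence |(-u^3 + 4u^2 + u + 4) − 8| ≤ 18|u + 1| < ε provided |u + 1| < ε/18.
Choosing δ = min(1, ε/18) ensures both conditions, hence |(-u^3 + 4u^2 + u + 4) − 8| < ε.

δ = min(1, ε/18)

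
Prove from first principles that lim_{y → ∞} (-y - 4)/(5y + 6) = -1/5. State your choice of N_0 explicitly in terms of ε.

Suppose ε > 0. We seek N_0 > 0 such that y > N_0 implies |(-y - 4)/(5y + 6) + 1/5| < ε.
(-y - 4)/(5y + 6) + 1/5 = (5(-y - 4) − (-1)(5y + 6)) / (5(5y + 6)) = -14/(5(5y + 6)).
For y > 0 we have 5y + 6 > 5y, so |(-y - 4)/(5y + 6) + 1/5| = 14/(5(5y + 6)) < 14/(5·5y) = (14/25)/y.
Thus |(-y - 4)/(5y + 6) + 1/5| < ε whenever y > (14/25)/ε.
Take N_0 = (14/25)/ε. If y > N_0 then |(-y - 4)/(5y + 6) + 1/5| < (14/25)/y < ε.

N_0 = (14/25)/ε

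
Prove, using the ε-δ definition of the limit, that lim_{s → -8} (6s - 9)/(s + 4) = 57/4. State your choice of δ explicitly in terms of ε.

Let ε > 0. We want δ > 0 with 0 < |s + 8| < δ ⇒ |(6s - 9)/(s + 4) − (57/4)| < ε.
Combining over a common denominator, (6s - 9)/(s + 4) − (57/4) = [(6s - 9)·(-4) − (-57)·(s + 4)] / [(-4)·(s + 4)] = 33(s + 8) / ((-4)(s + 4)).
So |(6s - 9)/(s + 4) − (57/4)| = 33|s + 8| / (4·|s + 4|).
Require δ ≤ 2, so |s + 4| ≥ |-4| − |s + 8| > 4 − 2 = 2.
Hence |(6s - 9)/(s + 4) − (57/4)| < 33|s + 8|/(4·2) = (33/8)|s + 8|, which is < ε once |s + 8| < (8/33)ε.
Take δ = min(2, (8/33)ε). Then 0 < |s + 8| < δ forces both bounds, so |(6s - 9)/(s + 4) − (57/4)| < ε.

δ = min(2, (8/33)ε)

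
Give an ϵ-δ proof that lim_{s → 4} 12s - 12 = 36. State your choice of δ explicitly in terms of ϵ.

Fix ϵ > 0. We need δ > 0 so that 0 < |s − 4| < δ implies |(12s - 12) − 36| < ϵ.
Since (12s - 12) − 36 = 12(s − 4), we have |(12s - 12) − 36| = 12|s − 4|.
So 12|s − 4| < ϵ exactly when |s − 4| < ϵ/12.
Take δ = ϵ/12. If 0 < |s − 4| < δ then |(12s - 12) − 36| = 12|s − 4| < 12·(ϵ/12) = ϵ.

δ = ϵ/12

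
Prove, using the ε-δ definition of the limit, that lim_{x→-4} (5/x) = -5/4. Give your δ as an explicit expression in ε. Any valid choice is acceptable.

Let ε > 0. We seek δ > 0 such that 0 < |x + 4| < δ implies |5/x + 5/4| < ε.
|5/x + 5/4| = 5·|-4 − x|/(4·|x|) = 5|x + 4|/(4|x|).
Restrict δ ≤ 2. Then |x + 4| < 2 gives |x| > 2, so 4|x| > 8.
Then |5/x + 5/4| < 5|x + 4|/8, which is < ε when |x + 4| < (8/5)ε.
Take δ = min(2, (8/5)ε). Then 0 < |x + 4| < δ gives both |x + 4| < 2 and |x + 4| < (8/5)ε, so |5/x + 5/4| < ε.

δ = min(2, (8/5)ε)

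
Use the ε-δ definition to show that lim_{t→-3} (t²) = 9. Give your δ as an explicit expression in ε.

δ = min(1, ε/7)

Let ε > 0. We seek δ > 0 with 0 < |t + 3| < δ ⇒ |t² − 9| < ε.
Factor: t² − 9 = (t + 3)(t - 3), so |t² − 9| = |t + 3|·|t - 3|.
Impose δ ≤ 1 so that |t| < 4; then |t - 3| ≤ 7.
Hence |t² − 9| ≤ 7|t + 3|, which is < ε once |t + 3| < ε/7.
Take δ = min(1, ε/7). If 0 < |t + 3| < δ then both bounds hold and |t² − 9| ≤ 7|t + 3| < 7·(ε/7) = ε.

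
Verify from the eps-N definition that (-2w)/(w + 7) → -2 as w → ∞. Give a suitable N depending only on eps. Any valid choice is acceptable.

Let eps > 0 be given. We seek N > 0 such that w > N implies |(-2w)/(w + 7) + 2| < eps.
(-2w)/(w + 7) + 2 = ((-2w) − (-2)(w + 7)) / ((w + 7)) = 14/((w + 7)).
For w > 0 we have w + 7 > w, so |(-2w)/(w + 7) + 2| = 14/((w + 7)) < 14/(w) = 14/w.
Thus |(-2w)/(w + 7) + 2| < eps whenever w > 14/eps.
Take N = 14/eps. If w > N then |(-2w)/(w + 7) + 2| < 14/w < eps.

N = 14/eps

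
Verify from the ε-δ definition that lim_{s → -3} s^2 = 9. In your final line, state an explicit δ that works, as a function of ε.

Let ε > 0. We seek δ > 0 with 0 < |s + 3| < δ ⇒ |s^2 − 9| < ε.
Factor: s^2 − 9 = (s + 3)(s - 3), so |s^2 − 9| = |s + 3|·|s - 3|.
Restrict δ ≤ 1. Then |s + 3| < 1 gives |s| < 4, so by the triangle inequality |s - 3| ≤ 4 + 3 = 7.
Hence |s^2 − 9| ≤ 7|s + 3|, which is < ε once |s + 3| < ε/7.
Take δ = min(1, ε/7). If 0 < |s + 3| < δ then both bounds hold and |s^2 − 9| ≤ 7|s + 3| < 7·(ε/7) = ε.

δ = min(1, ε/7)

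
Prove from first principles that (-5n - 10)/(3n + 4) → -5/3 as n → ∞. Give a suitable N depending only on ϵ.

N = (10/9)/ϵ

Fix ϵ > 0. For n ≥ 1, |(-5n - 10)/(3n + 4) + 5/3| = |-10|/(3(3n + 4)) = 10/(3(3n + 4)).
Since 3n + 4 ≥ 3n for n ≥ 1, this is ≤ 10/(3·3n) = (10/9)/n.
So |(-5n - 10)/(3n + 4) + 5/3| < ϵ whenever n > (10/9)/ϵ.
Take N = (10/9)/ϵ. If n > N then |(-5n - 10)/(3n + 4) + 5/3| ≤ (10/9)/n < ϵ.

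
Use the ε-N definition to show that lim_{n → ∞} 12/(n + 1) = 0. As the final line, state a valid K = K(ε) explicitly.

K = 12/ε

Suppose ε > 0. For n ≥ 1, |12/(n + 1) − 0| = 12/(n + 1) ≤ 12/n.
We need 12/n < ε, i.e. n > 12/ε.
Take K = 12/ε. If n > K then |12/(n + 1)| ≤ 12/n < ε.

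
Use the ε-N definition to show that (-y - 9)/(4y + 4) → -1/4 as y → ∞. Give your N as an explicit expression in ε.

Let ε > 0 be given. We seek N > 0 such that y > N implies |(-y - 9)/(4y + 4) + 1/4| < ε.
(-y - 9)/(4y + 4) + 1/4 = (4(-y - 9) − (-1)(4y + 4)) / (4(4y + 4)) = -32/(4(4y + 4)).
For y > 0 we have 4y + 4 > 4y, so |(-y - 9)/(4y + 4) + 1/4| = 32/(4(4y + 4)) < 32/(4·4y) = 2/y.
Thus |(-y - 9)/(4y + 4) + 1/4| < ε whenever y > 2/ε.
Take N = 2/ε. If y > N then |(-y - 9)/(4y + 4) + 1/4| < 2/y < ε.

N = 2/ε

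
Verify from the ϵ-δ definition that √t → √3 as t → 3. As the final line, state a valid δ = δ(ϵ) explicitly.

Let ϵ > 0 be given. We want δ > 0 such that 0 < |t − 3| < δ implies |√t − √3| < ϵ.
Multiplying by the conjugate, |√t − √3| = |t − 3|/(√t + √3).
Restrict δ ≤ 3 so that |t − 3| < 3 forces t > 0, and then √t + √3 > √3.
Hence |√t − √3| < |t − 3|/√3, which is < ϵ once |t − 3| < √3·ϵ.
Take δ = min(3, √3·ϵ). If 0 < |t − 3| < δ then t > 0 and |√t − √3| < |t − 3|/√3 < ϵ.

δ = min(3, √3·ϵ)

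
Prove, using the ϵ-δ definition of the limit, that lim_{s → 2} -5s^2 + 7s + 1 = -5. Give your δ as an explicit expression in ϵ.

Suppose ϵ > 0. We want δ > 0 such that 0 < |s − 2| < δ implies |(-5s^2 + 7s + 1) + 5| < ϵ.
(-5s^2 + 7s + 1) + 5 = -5s^2 + 7s + 6 = (s − 2)(-5s - 3).
So |(-5s^2 + 7s + 1) + 5| = |s − 2|·|-5s - 3|.
Require δ ≤ 2. Then |s − 2| < 2 gives |s| < 4, and by the triangle inequality |-5s - 3| ≤ 5·4 + 3 = 23.
Hence |(-5s^2 + 7s + 1) + 5| ≤ 23|s − 2| < ϵ provided |s − 2| < ϵ/23.
Choosing δ = min(2, ϵ/23) ensures both conditions, hence |(-5s^2 + 7s + 1) + 5| < ϵ.

δ = min(2, ϵ/23)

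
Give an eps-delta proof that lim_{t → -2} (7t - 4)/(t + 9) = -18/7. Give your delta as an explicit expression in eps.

Fix eps > 0. We want delta > 0 with 0 < |t + 2| < delta ⇒ |(7t - 4)/(t + 9) + 18/7| < eps.
Combining over a common denominator, (7t - 4)/(t + 9) + 18/7 = [(7t - 4)·7 − (-18)·(t + 9)] / [7·(t + 9)] = 67(t + 2) / (7(t + 9)).
So |(7t - 4)/(t + 9) + 18/7| = 67|t + 2| / (7·|t + 9|).
Require delta ≤ 7/2, so |t + 9| ≥ |7| − |t + 2| > 7 − 7/2 = 7/2.
Hence |(7t - 4)/(t + 9) + 18/7| < 67|t + 2|/(7·(7/2)) = (134/49)|t + 2|, which is < eps once |t + 2| < (49/134)eps.
Take delta = min(7/2, (49/134)eps). Then 0 < |t + 2| < delta forces both bounds, so |(7t - 4)/(t + 9) + 18/7| < eps.

delta = min(7/2, (49/134)eps)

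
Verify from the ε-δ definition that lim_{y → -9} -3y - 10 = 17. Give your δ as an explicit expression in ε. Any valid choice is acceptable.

Let ε > 0. We need δ > 0 so that 0 < |y + 9| < δ implies |(-3y - 10) − 17| < ε.
Since (-3y - 10) − 17 = -3(y + 9), we have |(-3y - 10) − 17| = 3|y + 9|.
So 3|y + 9| < ε exactly when |y + 9| < ε/3.
Choosing δ = ε/3 gives |(-3y - 10) − 17| = 3|y + 9| < ε whenever |y + 9| < δ.

δ = ε/3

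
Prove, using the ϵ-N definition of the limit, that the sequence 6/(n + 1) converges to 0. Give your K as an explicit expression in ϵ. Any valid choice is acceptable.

Suppose ϵ > 0. For n ≥ 1, |6/(n + 1) − 0| = 6/(n + 1) ≤ 6/n.
We need 6/n < ϵ, i.e. n > 6/ϵ.
Take K = 6/ϵ. If n > K then |6/(n + 1)| ≤ 6/n < ϵ.

K = 6/ϵ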